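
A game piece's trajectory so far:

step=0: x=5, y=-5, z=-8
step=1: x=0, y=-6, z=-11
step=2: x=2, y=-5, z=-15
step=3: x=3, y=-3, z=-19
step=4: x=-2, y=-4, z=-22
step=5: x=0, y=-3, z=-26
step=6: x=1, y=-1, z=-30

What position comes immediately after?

Differencing gives (-5,-1,-3), (+2,+1,-4), (+1,+2,-4), (-5,-1,-3), (+2,+1,-4), (+1,+2,-4). This is the pattern (-5,-1,-3), (+2,+1,-4), (+1,+2,-4) repeated.
step 7: apply (-5,-1,-3) → x=-4, y=-2, z=-33

x=-4, y=-2, z=-33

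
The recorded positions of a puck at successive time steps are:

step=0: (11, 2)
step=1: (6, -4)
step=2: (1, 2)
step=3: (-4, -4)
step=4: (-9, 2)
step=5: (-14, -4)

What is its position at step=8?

(-29, 2)

The first coordinate changes by -5 each step, so at step 8 it is 11 + 8·(-5) = -29.
The second coordinate repeats the cycle [2, -4] with period 2; step 8 mod 2 = 0, giving 2.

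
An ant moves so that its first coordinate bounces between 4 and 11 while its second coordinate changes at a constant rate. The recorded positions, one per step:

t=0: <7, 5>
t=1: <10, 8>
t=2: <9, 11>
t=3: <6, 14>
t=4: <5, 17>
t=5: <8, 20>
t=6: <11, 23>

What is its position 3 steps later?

<6, 32>

The first coordinate travels 3 per step and bounces off the walls at 4 and 11.
  step 7: 11 → 8
  step 8: 8 → 5
  step 9: 5 → 6
The second coordinate changes by +3 each step: at step 9 it is 32.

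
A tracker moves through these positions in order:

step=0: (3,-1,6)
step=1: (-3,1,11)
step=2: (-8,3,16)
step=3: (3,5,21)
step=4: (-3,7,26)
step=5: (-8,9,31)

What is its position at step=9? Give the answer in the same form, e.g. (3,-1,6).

The first coordinate repeats the cycle [3, -3, -8] with period 3; step 9 mod 3 = 0, giving 3.
The second coordinate changes by +2 each step, so at step 9 it is -1 + 9·(2) = 17.
The third coordinate changes by +5 each step, so at step 9 it is 6 + 9·(5) = 51.

(3,17,51)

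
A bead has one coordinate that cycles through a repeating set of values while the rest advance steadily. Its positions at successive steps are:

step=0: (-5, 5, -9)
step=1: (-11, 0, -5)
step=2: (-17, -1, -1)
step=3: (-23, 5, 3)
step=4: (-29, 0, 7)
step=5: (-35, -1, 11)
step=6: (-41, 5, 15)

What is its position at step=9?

First: linear, -6 per step → -59 at step 9.
Second: cycles through 5, 0, -1 every 3 steps. Step 9 lands at position 0 of the cycle → 5.
Third: linear, +4 per step → 27 at step 9.

(-59, 5, 27)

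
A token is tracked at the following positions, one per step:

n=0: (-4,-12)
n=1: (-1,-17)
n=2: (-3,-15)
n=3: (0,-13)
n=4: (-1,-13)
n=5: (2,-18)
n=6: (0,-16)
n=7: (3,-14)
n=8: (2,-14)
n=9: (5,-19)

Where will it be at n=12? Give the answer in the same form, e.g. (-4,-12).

(5,-15)

The moves between consecutive positions are (+3,-5), (-2,+2), (+3,+2), (-1,+0), (+3,-5), (-2,+2), (+3,+2), (-1,+0), (+3,-5); they repeat the 4-cycle [(+3,-5), (-2,+2), (+3,+2), (-1,+0)].
step 10: apply (-2,+2) → (3,-17)
step 11: apply (+3,+2) → (6,-15)
step 12: apply (-1,+0) → (5,-15)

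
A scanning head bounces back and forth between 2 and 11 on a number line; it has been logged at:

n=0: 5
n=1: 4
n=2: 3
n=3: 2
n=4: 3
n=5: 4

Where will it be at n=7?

6

The value travels 1 per step and bounces off the walls at 2 and 11.
  step 6: 4 → 5
  step 7: 5 → 6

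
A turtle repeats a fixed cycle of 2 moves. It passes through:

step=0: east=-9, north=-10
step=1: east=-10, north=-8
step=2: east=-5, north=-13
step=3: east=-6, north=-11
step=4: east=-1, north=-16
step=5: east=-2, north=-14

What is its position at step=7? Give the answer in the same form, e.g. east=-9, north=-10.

east=2, north=-17

The moves between consecutive positions are (-1, +2), (+5, -5), (-1, +2), (+5, -5), (-1, +2); they repeat the 2-cycle [(-1, +2), (+5, -5)].
step 6: apply (+5, -5) → east=3, north=-19
step 7: apply (-1, +2) → east=2, north=-17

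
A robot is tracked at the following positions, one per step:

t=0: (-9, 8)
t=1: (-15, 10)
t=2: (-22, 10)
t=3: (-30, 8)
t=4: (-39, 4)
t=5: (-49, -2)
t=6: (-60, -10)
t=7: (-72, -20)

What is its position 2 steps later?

Successive displacements: (-6, +2), (-7, +0), (-8, -2), (-9, -4), (-10, -6), (-11, -8), (-12, -10) — each changes by (-1, -2).
step 8: (-72, -20) + (-13, -12) → (-85, -32)
step 9: (-85, -32) + (-14, -14) → (-99, -46)

(-99, -46)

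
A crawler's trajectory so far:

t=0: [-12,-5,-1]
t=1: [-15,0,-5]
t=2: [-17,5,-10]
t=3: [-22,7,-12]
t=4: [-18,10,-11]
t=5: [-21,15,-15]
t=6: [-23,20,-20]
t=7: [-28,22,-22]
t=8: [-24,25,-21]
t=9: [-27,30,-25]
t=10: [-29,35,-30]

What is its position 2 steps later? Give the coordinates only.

The moves between consecutive positions are [-3,+5,-4], [-2,+5,-5], [-5,+2,-2], [+4,+3,+1], [-3,+5,-4], [-2,+5,-5], [-5,+2,-2], [+4,+3,+1], [-3,+5,-4], [-2,+5,-5]; they repeat the 4-cycle [[-3,+5,-4], [-2,+5,-5], [-5,+2,-2], [+4,+3,+1]].
step 11: apply [-5,+2,-2] → [-34,37,-32]
step 12: apply [+4,+3,+1] → [-30,40,-31]

[-30,40,-31]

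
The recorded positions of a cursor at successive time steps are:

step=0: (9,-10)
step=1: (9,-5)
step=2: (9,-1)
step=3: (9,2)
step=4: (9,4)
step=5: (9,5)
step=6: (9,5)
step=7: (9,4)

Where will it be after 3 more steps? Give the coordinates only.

(9,-5)

Taking differences between consecutive positions: (+0,+5), (+0,+4), (+0,+3), (+0,+2), (+0,+1), (+0,+0), (+0,-1). These grow by (+0,-1) each step.
step 8: (9,4) + (+0,-2) → (9,2)
step 9: (9,2) + (+0,-3) → (9,-1)
step 10: (9,-1) + (+0,-4) → (9,-5)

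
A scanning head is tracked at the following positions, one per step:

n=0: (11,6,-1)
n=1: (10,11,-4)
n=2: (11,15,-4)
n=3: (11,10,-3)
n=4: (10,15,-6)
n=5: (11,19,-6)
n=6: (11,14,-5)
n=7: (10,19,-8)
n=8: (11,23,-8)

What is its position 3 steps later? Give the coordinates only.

(11,27,-10)

Step-to-step displacements: (-1,+5,-3), (+1,+4,+0), (+0,-5,+1), (-1,+5,-3), (+1,+4,+0), (+0,-5,+1), (-1,+5,-3), (+1,+4,+0) — a repeating cycle of length 3.
step 9: apply (+0,-5,+1) → (11,18,-7)
step 10: apply (-1,+5,-3) → (10,23,-10)
step 11: apply (+1,+4,+0) → (11,27,-10)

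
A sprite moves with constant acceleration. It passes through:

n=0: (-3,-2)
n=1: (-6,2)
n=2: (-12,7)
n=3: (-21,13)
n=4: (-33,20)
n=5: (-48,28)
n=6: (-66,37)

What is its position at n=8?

(-111,58)

Successive displacements: (-3,+4), (-6,+5), (-9,+6), (-12,+7), (-15,+8), (-18,+9) — each changes by (-3,+1).
step 7: (-66,37) + (-21,+10) → (-87,47)
step 8: (-87,47) + (-24,+11) → (-111,58)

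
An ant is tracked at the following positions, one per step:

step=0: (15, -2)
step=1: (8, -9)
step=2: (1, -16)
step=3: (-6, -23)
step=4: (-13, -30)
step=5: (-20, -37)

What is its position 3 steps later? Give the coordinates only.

(-41, -58)

The position changes by (-7, -7) every step.
step 6: (-20, -37) + (-7, -7) → (-27, -44)
step 7: (-27, -44) + (-7, -7) → (-34, -51)
step 8: (-34, -51) + (-7, -7) → (-41, -58)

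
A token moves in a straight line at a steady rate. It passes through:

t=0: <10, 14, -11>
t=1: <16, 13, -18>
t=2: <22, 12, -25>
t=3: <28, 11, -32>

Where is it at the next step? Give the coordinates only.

The position changes by <+6, -1, -7> every step.
step 4: <28, 11, -32> + <+6, -1, -7> → <34, 10, -39>

<34, 10, -39>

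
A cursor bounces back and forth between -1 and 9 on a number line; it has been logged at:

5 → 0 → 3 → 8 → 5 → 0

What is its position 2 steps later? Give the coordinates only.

8

The value travels 5 per step and bounces off the walls at -1 and 9.
  step 6: 0 → 3
  step 7: 3 → 8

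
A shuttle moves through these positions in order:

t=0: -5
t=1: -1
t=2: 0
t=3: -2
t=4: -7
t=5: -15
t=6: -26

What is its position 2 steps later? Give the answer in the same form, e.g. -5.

Successive displacements: +4, +1, -2, -5, -8, -11 — each changes by -3.
step 7: -26 − 14 → -40
step 8: -40 − 17 → -57

-57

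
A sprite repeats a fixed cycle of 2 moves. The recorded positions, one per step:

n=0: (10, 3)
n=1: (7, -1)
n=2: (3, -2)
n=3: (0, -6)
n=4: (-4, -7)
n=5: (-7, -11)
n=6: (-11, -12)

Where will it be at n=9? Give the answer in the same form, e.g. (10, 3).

(-21, -21)

The moves between consecutive positions are (-3, -4), (-4, -1), (-3, -4), (-4, -1), (-3, -4), (-4, -1); they repeat the 2-cycle [(-3, -4), (-4, -1)].
step 7: apply (-3, -4) → (-14, -16)
step 8: apply (-4, -1) → (-18, -17)
step 9: apply (-3, -4) → (-21, -21)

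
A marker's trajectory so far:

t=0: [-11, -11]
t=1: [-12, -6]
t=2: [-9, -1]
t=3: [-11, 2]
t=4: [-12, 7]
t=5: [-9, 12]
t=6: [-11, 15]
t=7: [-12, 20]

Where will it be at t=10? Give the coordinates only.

Step-to-step displacements: [-1, +5], [+3, +5], [-2, +3], [-1, +5], [+3, +5], [-2, +3], [-1, +5] — a repeating cycle of length 3.
step 8: apply [+3, +5] → [-9, 25]
step 9: apply [-2, +3] → [-11, 28]
step 10: apply [-1, +5] → [-12, 33]

[-12, 33]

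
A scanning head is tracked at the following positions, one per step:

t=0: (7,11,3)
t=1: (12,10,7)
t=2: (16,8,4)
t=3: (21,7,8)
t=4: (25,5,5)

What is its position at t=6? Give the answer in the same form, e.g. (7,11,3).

Step-to-step displacements: (+5,-1,+4), (+4,-2,-3), (+5,-1,+4), (+4,-2,-3) — a repeating cycle of length 2.
step 5: apply (+5,-1,+4) → (30,4,9)
step 6: apply (+4,-2,-3) → (34,2,6)

(34,2,6)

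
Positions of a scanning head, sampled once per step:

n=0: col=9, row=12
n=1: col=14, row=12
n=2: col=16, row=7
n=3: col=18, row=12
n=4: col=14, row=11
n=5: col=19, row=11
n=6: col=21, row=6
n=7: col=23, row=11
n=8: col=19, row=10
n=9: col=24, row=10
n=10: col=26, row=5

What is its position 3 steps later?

col=29, row=9

Differencing gives (+5, +0), (+2, -5), (+2, +5), (-4, -1), (+5, +0), (+2, -5), (+2, +5), (-4, -1), (+5, +0), (+2, -5). This is the pattern (+5, +0), (+2, -5), (+2, +5), (-4, -1) repeated.
step 11: apply (+2, +5) → col=28, row=10
step 12: apply (-4, -1) → col=24, row=9
step 13: apply (+5, +0) → col=29, row=9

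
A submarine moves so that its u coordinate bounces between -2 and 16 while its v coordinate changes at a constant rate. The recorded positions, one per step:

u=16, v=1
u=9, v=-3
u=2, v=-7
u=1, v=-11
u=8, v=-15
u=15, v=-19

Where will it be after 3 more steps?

The u coordinate travels 7 per step and bounces off the walls at -2 and 16.
  step 6: 15 → 10
  step 7: 10 → 3
  step 8: 3 → 0
The v coordinate changes by -4 each step: at step 8 it is -31.

u=0, v=-31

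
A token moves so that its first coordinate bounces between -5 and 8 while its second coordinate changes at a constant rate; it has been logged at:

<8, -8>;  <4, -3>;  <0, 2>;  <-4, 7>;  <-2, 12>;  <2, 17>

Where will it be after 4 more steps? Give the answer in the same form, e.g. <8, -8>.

<-2, 37>

The first coordinate travels 4 per step and bounces off the walls at -5 and 8.
  step 6: 2 → 6
  step 7: 6 → 6
  step 8: 6 → 2
  step 9: 2 → -2
The second coordinate changes by +5 each step: at step 9 it is 37.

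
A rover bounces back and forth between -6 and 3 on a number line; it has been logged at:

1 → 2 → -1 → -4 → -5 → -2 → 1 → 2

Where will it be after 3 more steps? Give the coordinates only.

-5

The value travels 3 per step and bounces off the walls at -6 and 3.
  step 8: 2 → -1
  step 9: -1 → -4
  step 10: -4 → -5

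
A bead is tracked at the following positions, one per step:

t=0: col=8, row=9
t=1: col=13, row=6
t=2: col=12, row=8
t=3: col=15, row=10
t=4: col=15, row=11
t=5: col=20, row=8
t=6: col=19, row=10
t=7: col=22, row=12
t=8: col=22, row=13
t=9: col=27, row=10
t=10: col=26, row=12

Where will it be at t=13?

Differencing gives (+5, -3), (-1, +2), (+3, +2), (+0, +1), (+5, -3), (-1, +2), (+3, +2), (+0, +1), (+5, -3), (-1, +2). This is the pattern (+5, -3), (-1, +2), (+3, +2), (+0, +1) repeated.
step 11: apply (+3, +2) → col=29, row=14
step 12: apply (+0, +1) → col=29, row=15
step 13: apply (+5, -3) → col=34, row=12

col=34, row=12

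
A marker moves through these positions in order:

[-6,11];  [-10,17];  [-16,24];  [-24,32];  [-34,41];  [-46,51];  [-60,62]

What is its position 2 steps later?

Taking differences between consecutive positions: [-4,+6], [-6,+7], [-8,+8], [-10,+9], [-12,+10], [-14,+11]. These grow by [-2,+1] each step.
step 7: [-60,62] + [-16,+12] → [-76,74]
step 8: [-76,74] + [-18,+13] → [-94,87]

[-94,87]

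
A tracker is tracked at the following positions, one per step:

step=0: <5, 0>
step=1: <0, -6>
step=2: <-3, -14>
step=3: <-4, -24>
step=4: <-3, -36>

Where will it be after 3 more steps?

Successive displacements: <-5, -6>, <-3, -8>, <-1, -10>, <+1, -12> — each changes by <+2, -2>.
step 5: <-3, -36> + <+3, -14> → <0, -50>
step 6: <0, -50> + <+5, -16> → <5, -66>
step 7: <5, -66> + <+7, -18> → <12, -84>

<12, -84>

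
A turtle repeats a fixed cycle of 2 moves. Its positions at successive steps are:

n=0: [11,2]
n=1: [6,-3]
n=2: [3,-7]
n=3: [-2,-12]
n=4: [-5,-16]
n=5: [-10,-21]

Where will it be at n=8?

[-21,-34]

Differencing gives [-5,-5], [-3,-4], [-5,-5], [-3,-4], [-5,-5]. This is the pattern [-5,-5], [-3,-4] repeated.
step 6: apply [-3,-4] → [-13,-25]
step 7: apply [-5,-5] → [-18,-30]
step 8: apply [-3,-4] → [-21,-34]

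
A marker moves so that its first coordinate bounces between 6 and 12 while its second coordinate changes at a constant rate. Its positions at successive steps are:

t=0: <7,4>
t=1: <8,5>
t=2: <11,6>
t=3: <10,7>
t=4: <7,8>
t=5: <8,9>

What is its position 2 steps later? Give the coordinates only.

The first coordinate travels 3 per step and bounces off the walls at 6 and 12.
  step 6: 8 → 11
  step 7: 11 → 10
The second coordinate changes by +1 each step: at step 7 it is 11.

<10,11>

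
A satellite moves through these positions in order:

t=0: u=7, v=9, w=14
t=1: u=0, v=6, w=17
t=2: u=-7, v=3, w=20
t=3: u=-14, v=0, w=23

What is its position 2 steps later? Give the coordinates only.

u=-28, v=-6, w=29

Each step adds (-7, -3, +3) to the position.
step 4: u=-14, v=0, w=23 + (-7, -3, +3) → u=-21, v=-3, w=26
step 5: u=-21, v=-3, w=26 + (-7, -3, +3) → u=-28, v=-6, w=29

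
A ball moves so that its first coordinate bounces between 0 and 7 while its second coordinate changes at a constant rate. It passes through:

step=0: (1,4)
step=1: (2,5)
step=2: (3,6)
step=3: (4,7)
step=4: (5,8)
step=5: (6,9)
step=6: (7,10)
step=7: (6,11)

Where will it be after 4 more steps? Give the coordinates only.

The first coordinate travels 1 per step and bounces off the walls at 0 and 7.
  step 8: 6 → 5
  step 9: 5 → 4
  step 10: 4 → 3
  step 11: 3 → 2
The second coordinate changes by +1 each step: at step 11 it is 15.

(2,15)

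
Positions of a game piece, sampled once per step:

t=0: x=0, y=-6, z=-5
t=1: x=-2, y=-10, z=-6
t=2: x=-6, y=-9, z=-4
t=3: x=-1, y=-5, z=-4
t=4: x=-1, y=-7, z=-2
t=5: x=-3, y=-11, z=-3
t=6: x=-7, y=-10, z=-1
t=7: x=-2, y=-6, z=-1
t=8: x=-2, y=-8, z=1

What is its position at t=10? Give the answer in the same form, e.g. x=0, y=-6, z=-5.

x=-8, y=-11, z=2

Step-to-step displacements: (-2, -4, -1), (-4, +1, +2), (+5, +4, +0), (+0, -2, +2), (-2, -4, -1), (-4, +1, +2), (+5, +4, +0), (+0, -2, +2) — a repeating cycle of length 4.
step 9: apply (-2, -4, -1) → x=-4, y=-12, z=0
step 10: apply (-4, +1, +2) → x=-8, y=-11, z=2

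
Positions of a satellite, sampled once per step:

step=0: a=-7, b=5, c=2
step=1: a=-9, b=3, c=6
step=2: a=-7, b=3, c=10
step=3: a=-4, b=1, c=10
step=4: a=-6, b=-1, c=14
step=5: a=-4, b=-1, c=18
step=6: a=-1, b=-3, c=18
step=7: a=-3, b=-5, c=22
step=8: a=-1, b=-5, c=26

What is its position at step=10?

a=0, b=-9, c=30

Step-to-step displacements: (-2, -2, +4), (+2, +0, +4), (+3, -2, +0), (-2, -2, +4), (+2, +0, +4), (+3, -2, +0), (-2, -2, +4), (+2, +0, +4) — a repeating cycle of length 3.
step 9: apply (+3, -2, +0) → a=2, b=-7, c=26
step 10: apply (-2, -2, +4) → a=0, b=-9, c=30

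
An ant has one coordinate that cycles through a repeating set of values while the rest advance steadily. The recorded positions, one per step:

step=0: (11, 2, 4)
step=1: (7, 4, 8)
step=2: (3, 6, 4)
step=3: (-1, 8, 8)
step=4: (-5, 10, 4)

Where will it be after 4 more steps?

First: linear, -4 per step → -21 at step 8.
Second: linear, +2 per step → 18 at step 8.
Third: cycles through 4, 8 every 2 steps. Step 8 lands at position 0 of the cycle → 4.

(-21, 18, 4)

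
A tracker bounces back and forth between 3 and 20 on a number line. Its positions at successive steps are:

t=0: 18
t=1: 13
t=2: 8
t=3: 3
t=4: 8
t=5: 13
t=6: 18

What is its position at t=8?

12

The value reflects between 3 and 20, moving 5 per step.
  step 7: 18 → 17
  step 8: 17 → 12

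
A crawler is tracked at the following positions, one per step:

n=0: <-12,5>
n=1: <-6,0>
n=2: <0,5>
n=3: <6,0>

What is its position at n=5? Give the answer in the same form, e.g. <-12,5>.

The first coordinate changes by +6 each step, so at step 5 it is -12 + 5·(6) = 18.
The second coordinate repeats the cycle [5, 0] with period 2; step 5 mod 2 = 1, giving 0.

<18,0>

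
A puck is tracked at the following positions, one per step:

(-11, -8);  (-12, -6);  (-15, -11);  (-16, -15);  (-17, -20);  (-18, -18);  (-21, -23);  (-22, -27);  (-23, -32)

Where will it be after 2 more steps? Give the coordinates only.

The moves between consecutive positions are (-1, +2), (-3, -5), (-1, -4), (-1, -5), (-1, +2), (-3, -5), (-1, -4), (-1, -5); they repeat the 4-cycle [(-1, +2), (-3, -5), (-1, -4), (-1, -5)].
step 9: apply (-1, +2) → (-24, -30)
step 10: apply (-3, -5) → (-27, -35)

(-27, -35)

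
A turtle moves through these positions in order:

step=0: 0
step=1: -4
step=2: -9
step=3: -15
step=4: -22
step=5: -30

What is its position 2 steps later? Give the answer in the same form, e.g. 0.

Taking differences between consecutive positions: -4, -5, -6, -7, -8. These grow by -1 each step.
step 6: -30 − 9 → -39
step 7: -39 − 10 → -49

-49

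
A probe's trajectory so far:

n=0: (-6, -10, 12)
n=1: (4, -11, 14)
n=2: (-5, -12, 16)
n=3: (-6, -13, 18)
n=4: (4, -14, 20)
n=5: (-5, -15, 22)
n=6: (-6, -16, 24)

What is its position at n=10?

(4, -20, 32)

The first coordinate repeats the cycle [-6, 4, -5] with period 3; step 10 mod 3 = 1, giving 4.
The second coordinate changes by -1 each step, so at step 10 it is -10 + 10·(-1) = -20.
The third coordinate changes by +2 each step, so at step 10 it is 12 + 10·(2) = 32.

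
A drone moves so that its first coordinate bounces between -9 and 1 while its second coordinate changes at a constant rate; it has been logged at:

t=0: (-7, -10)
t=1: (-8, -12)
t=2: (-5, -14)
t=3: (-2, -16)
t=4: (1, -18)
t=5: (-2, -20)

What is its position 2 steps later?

The first coordinate reflects between -9 and 1, moving 3 per step.
  step 6: -2 → -5
  step 7: -5 → -8
The second coordinate changes by -2 each step: at step 7 it is -24.

(-8, -24)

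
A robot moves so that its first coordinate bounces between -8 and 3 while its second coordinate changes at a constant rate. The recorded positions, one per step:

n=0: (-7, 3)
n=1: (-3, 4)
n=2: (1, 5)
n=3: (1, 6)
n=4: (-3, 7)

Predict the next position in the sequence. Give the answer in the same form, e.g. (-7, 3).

(-7, 8)

The first coordinate travels 4 per step and bounces off the walls at -8 and 3.
  step 5: -3 → -7
The second coordinate changes by +1 each step: at step 5 it is 8.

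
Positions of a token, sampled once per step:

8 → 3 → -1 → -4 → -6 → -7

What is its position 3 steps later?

-4

Successive displacements: -5, -4, -3, -2, -1 — each changes by +1.
step 6: -7 + 0 → -7
step 7: -7 + 1 → -6
step 8: -6 + 2 → -4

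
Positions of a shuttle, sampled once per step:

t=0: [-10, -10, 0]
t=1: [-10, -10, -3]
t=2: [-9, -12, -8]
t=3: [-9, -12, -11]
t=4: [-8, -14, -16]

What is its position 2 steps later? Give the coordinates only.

[-7, -16, -24]

Step-to-step displacements: [+0, +0, -3], [+1, -2, -5], [+0, +0, -3], [+1, -2, -5] — a repeating cycle of length 2.
step 5: apply [+0, +0, -3] → [-8, -14, -19]
step 6: apply [+1, -2, -5] → [-7, -16, -24]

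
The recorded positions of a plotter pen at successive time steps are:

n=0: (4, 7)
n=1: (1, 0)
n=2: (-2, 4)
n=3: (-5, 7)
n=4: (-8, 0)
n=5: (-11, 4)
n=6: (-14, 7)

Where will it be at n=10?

(-26, 0)

The first coordinate changes by -3 each step, so at step 10 it is 4 + 10·(-3) = -26.
The second coordinate repeats the cycle [7, 0, 4] with period 3; step 10 mod 3 = 1, giving 0.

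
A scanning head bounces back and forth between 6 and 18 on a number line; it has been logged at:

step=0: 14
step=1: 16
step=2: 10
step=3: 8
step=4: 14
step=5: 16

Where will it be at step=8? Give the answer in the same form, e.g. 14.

The value reflects between 6 and 18, moving 6 per step.
  step 6: 16 → 10
  step 7: 10 → 8
  step 8: 8 → 14

14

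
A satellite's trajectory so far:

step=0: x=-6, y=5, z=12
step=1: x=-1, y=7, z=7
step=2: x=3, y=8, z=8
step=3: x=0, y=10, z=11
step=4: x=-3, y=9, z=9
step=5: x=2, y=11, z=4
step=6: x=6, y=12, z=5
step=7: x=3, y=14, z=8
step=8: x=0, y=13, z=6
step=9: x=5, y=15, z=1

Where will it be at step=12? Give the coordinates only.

x=3, y=17, z=3

Differencing gives (+5, +2, -5), (+4, +1, +1), (-3, +2, +3), (-3, -1, -2), (+5, +2, -5), (+4, +1, +1), (-3, +2, +3), (-3, -1, -2), (+5, +2, -5). This is the pattern (+5, +2, -5), (+4, +1, +1), (-3, +2, +3), (-3, -1, -2) repeated.
step 10: apply (+4, +1, +1) → x=9, y=16, z=2
step 11: apply (-3, +2, +3) → x=6, y=18, z=5
step 12: apply (-3, -1, -2) → x=3, y=17, z=3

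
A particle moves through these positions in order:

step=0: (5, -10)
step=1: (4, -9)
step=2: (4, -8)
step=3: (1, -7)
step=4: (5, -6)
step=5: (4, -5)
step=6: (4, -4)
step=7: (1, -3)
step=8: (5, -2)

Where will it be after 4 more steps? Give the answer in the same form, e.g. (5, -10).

(5, 2)

The first coordinate repeats the cycle [5, 4, 4, 1] with period 4; step 12 mod 4 = 0, giving 5.
The second coordinate changes by +1 each step, so at step 12 it is -10 + 12·(1) = 2.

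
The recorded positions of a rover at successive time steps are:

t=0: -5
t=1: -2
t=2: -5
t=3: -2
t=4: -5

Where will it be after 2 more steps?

Consecutive displacements +3, -3, +3, -3 scale by a factor of -1 each step.
step 5: -5 + 3 → -2
step 6: -2 − 3 → -5

-5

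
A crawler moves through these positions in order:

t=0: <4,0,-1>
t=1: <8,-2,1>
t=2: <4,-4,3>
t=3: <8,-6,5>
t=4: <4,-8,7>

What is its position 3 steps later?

<8,-14,13>

First: cycles through 4, 8 every 2 steps. Step 7 lands at position 1 of the cycle → 8.
Second: linear, -2 per step → -14 at step 7.
Third: linear, +2 per step → 13 at step 7.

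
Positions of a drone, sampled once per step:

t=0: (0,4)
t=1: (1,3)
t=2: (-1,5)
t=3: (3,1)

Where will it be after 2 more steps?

Consecutive displacements (+1,-1), (-2,+2), (+4,-4) scale by a factor of -2 each step.
step 4: (3,1) + (-8,+8) → (-5,9)
step 5: (-5,9) + (+16,-16) → (11,-7)

(11,-7)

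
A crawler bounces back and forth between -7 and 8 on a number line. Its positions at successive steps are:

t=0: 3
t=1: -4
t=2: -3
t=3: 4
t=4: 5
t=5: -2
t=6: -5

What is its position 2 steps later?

The value travels 7 per step and bounces off the walls at -7 and 8.
  step 7: -5 → 2
  step 8: 2 → 7

7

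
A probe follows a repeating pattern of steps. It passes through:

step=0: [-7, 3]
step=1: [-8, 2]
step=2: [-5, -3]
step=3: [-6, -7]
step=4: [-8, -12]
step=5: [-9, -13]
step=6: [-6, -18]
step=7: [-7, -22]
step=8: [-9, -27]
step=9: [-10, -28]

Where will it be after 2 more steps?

[-8, -37]

Differencing gives [-1, -1], [+3, -5], [-1, -4], [-2, -5], [-1, -1], [+3, -5], [-1, -4], [-2, -5], [-1, -1]. This is the pattern [-1, -1], [+3, -5], [-1, -4], [-2, -5] repeated.
step 10: apply [+3, -5] → [-7, -33]
step 11: apply [-1, -4] → [-8, -37]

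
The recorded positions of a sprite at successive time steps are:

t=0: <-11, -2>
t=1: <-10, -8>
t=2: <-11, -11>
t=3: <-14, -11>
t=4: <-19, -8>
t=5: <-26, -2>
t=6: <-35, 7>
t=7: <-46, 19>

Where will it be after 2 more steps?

<-74, 52>

Taking differences between consecutive positions: <+1, -6>, <-1, -3>, <-3, +0>, <-5, +3>, <-7, +6>, <-9, +9>, <-11, +12>. These grow by <-2, +3> each step.
step 8: <-46, 19> + <-13, +15> → <-59, 34>
step 9: <-59, 34> + <-15, +18> → <-74, 52>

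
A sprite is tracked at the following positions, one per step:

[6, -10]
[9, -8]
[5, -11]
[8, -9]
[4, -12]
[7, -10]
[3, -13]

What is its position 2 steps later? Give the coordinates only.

The moves between consecutive positions are [+3, +2], [-4, -3], [+3, +2], [-4, -3], [+3, +2], [-4, -3]; they repeat the 2-cycle [[+3, +2], [-4, -3]].
step 7: apply [+3, +2] → [6, -11]
step 8: apply [-4, -3] → [2, -14]

[2, -14]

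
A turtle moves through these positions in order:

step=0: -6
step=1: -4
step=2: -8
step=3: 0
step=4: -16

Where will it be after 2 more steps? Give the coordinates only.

Step-to-step displacements: +2, -4, +8, -16; each is -2× the previous.
step 5: -16 + 32 → 16
step 6: 16 − 64 → -48

-48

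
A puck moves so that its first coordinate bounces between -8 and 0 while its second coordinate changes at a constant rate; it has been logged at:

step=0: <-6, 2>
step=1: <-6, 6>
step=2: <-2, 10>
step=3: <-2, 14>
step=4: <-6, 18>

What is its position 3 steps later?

The first coordinate reflects between -8 and 0, moving 4 per step.
  step 5: -6 → -6
  step 6: -6 → -2
  step 7: -2 → -2
The second coordinate changes by +4 each step: at step 7 it is 30.

<-2, 30>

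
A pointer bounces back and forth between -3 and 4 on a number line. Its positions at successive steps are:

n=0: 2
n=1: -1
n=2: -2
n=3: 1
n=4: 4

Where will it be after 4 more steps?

The value reflects between -3 and 4, moving 3 per step.
  step 5: 4 → 1
  step 6: 1 → -2
  step 7: -2 → -1
  step 8: -1 → 2

2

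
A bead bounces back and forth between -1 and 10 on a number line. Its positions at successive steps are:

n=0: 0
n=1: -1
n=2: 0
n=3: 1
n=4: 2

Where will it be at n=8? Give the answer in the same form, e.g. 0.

The value reflects between -1 and 10, moving 1 per step.
  step 5: 2 → 3
  step 6: 3 → 4
  step 7: 4 → 5
  step 8: 5 → 6

6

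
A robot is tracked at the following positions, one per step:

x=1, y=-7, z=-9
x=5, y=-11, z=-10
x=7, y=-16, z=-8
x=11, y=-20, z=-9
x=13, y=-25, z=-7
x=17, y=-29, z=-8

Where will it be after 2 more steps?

Differencing gives (+4, -4, -1), (+2, -5, +2), (+4, -4, -1), (+2, -5, +2), (+4, -4, -1). This is the pattern (+4, -4, -1), (+2, -5, +2) repeated.
step 6: apply (+2, -5, +2) → x=19, y=-34, z=-6
step 7: apply (+4, -4, -1) → x=23, y=-38, z=-7

x=23, y=-38, z=-7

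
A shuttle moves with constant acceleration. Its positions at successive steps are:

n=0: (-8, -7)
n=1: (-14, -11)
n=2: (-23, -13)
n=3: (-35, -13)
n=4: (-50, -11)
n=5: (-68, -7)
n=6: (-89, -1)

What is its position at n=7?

Taking differences between consecutive positions: (-6, -4), (-9, -2), (-12, +0), (-15, +2), (-18, +4), (-21, +6). These grow by (-3, +2) each step.
step 7: (-89, -1) + (-24, +8) → (-113, 7)

(-113, 7)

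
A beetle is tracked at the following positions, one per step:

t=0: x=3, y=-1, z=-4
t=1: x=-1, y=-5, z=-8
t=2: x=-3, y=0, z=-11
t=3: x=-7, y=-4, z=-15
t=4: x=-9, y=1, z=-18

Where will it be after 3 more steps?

Step-to-step displacements: (-4, -4, -4), (-2, +5, -3), (-4, -4, -4), (-2, +5, -3) — a repeating cycle of length 2.
step 5: apply (-4, -4, -4) → x=-13, y=-3, z=-22
step 6: apply (-2, +5, -3) → x=-15, y=2, z=-25
step 7: apply (-4, -4, -4) → x=-19, y=-2, z=-29

x=-19, y=-2, z=-29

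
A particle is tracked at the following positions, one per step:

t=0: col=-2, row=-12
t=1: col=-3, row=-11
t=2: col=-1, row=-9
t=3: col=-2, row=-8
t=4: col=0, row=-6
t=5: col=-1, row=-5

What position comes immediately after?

Differencing gives (-1, +1), (+2, +2), (-1, +1), (+2, +2), (-1, +1). This is the pattern (-1, +1), (+2, +2) repeated.
step 6: apply (+2, +2) → col=1, row=-3

col=1, row=-3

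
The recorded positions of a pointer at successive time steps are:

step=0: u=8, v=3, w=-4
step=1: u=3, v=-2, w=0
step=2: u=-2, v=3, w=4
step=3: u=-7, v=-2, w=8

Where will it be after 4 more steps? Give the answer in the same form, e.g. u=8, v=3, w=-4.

u=-27, v=-2, w=24

The u coordinate changes by -5 each step, so at step 7 it is 8 + 7·(-5) = -27.
The v coordinate repeats the cycle [3, -2] with period 2; step 7 mod 2 = 1, giving -2.
The w coordinate changes by +4 each step, so at step 7 it is -4 + 7·(4) = 24.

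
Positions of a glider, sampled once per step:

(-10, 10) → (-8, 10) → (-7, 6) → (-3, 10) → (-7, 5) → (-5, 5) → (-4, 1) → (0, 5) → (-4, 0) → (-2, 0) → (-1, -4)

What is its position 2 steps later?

Step-to-step displacements: (+2, +0), (+1, -4), (+4, +4), (-4, -5), (+2, +0), (+1, -4), (+4, +4), (-4, -5), (+2, +0), (+1, -4) — a repeating cycle of length 4.
step 11: apply (+4, +4) → (3, 0)
step 12: apply (-4, -5) → (-1, -5)

(-1, -5)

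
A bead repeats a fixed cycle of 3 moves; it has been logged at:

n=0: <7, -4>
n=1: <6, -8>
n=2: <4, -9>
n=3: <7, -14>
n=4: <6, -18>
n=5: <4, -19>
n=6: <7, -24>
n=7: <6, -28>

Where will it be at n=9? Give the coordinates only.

Step-to-step displacements: <-1, -4>, <-2, -1>, <+3, -5>, <-1, -4>, <-2, -1>, <+3, -5>, <-1, -4> — a repeating cycle of length 3.
step 8: apply <-2, -1> → <4, -29>
step 9: apply <+3, -5> → <7, -34>

<7, -34>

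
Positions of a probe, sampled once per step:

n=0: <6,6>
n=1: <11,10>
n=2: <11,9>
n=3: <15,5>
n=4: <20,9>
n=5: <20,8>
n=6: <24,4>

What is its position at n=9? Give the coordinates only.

<33,3>

Differencing gives <+5,+4>, <+0,-1>, <+4,-4>, <+5,+4>, <+0,-1>, <+4,-4>. This is the pattern <+5,+4>, <+0,-1>, <+4,-4> repeated.
step 7: apply <+5,+4> → <29,8>
step 8: apply <+0,-1> → <29,7>
step 9: apply <+4,-4> → <33,3>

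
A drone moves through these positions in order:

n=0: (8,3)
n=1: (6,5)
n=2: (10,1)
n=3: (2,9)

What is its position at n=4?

(18,-7)

The jumps are (-2,+2), (+4,-4), (-8,+8) — a geometric progression with ratio -2.
step 4: (2,9) + (+16,-16) → (18,-7)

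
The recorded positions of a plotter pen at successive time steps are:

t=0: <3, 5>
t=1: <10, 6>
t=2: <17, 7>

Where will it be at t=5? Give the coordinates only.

The position changes by <+7, +1> every step.
step 3: <17, 7> + <+7, +1> → <24, 8>
step 4: <24, 8> + <+7, +1> → <31, 9>
step 5: <31, 9> + <+7, +1> → <38, 10>

<38, 10>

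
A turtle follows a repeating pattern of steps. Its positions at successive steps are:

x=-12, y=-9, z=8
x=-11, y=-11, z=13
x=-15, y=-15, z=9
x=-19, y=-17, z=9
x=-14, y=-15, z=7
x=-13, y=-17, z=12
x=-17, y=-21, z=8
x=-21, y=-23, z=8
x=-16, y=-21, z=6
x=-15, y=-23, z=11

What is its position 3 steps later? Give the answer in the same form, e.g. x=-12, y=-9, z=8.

Step-to-step displacements: (+1, -2, +5), (-4, -4, -4), (-4, -2, +0), (+5, +2, -2), (+1, -2, +5), (-4, -4, -4), (-4, -2, +0), (+5, +2, -2), (+1, -2, +5) — a repeating cycle of length 4.
step 10: apply (-4, -4, -4) → x=-19, y=-27, z=7
step 11: apply (-4, -2, +0) → x=-23, y=-29, z=7
step 12: apply (+5, +2, -2) → x=-18, y=-27, z=5

x=-18, y=-27, z=5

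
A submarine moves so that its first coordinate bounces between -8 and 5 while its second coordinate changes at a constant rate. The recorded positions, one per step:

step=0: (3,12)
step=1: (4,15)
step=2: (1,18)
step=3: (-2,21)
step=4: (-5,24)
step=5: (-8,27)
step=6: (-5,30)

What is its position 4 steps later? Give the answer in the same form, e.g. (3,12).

(3,42)

The first coordinate reflects between -8 and 5, moving 3 per step.
  step 7: -5 → -2
  step 8: -2 → 1
  step 9: 1 → 4
  step 10: 4 → 3
The second coordinate changes by +3 each step: at step 10 it is 42.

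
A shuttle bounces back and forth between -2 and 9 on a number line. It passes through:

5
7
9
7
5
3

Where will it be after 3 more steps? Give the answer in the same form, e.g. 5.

The value reflects between -2 and 9, moving 2 per step.
  step 6: 3 → 1
  step 7: 1 → -1
  step 8: -1 → -1

-1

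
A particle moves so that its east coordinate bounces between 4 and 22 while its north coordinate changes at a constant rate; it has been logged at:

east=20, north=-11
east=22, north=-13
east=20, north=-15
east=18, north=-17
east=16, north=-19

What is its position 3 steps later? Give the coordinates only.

The east coordinate travels 2 per step and bounces off the walls at 4 and 22.
  step 5: 16 → 14
  step 6: 14 → 12
  step 7: 12 → 10
The north coordinate changes by -2 each step: at step 7 it is -25.

east=10, north=-25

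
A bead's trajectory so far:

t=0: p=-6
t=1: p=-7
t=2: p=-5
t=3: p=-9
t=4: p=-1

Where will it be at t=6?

p=15

The jumps are -1, +2, -4, +8 — a geometric progression with ratio -2.
step 5: -1 − 16 → p=-17
step 6: -17 + 32 → p=15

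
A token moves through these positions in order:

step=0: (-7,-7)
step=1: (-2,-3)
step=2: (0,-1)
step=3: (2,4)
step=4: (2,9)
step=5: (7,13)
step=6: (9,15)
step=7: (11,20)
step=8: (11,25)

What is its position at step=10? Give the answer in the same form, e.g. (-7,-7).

The moves between consecutive positions are (+5,+4), (+2,+2), (+2,+5), (+0,+5), (+5,+4), (+2,+2), (+2,+5), (+0,+5); they repeat the 4-cycle [(+5,+4), (+2,+2), (+2,+5), (+0,+5)].
step 9: apply (+5,+4) → (16,29)
step 10: apply (+2,+2) → (18,31)

(18,31)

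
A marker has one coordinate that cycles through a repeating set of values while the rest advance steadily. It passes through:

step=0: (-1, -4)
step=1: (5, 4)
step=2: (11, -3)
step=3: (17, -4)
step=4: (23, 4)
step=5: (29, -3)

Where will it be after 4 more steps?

The first coordinate changes by +6 each step, so at step 9 it is -1 + 9·(6) = 53.
The second coordinate repeats the cycle [-4, 4, -3] with period 3; step 9 mod 3 = 0, giving -4.

(53, -4)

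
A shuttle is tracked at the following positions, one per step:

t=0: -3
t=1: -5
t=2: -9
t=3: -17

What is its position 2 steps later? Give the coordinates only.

-65

Step-to-step displacements: -2, -4, -8; each is 2× the previous.
step 4: -17 − 16 → -33
step 5: -33 − 32 → -65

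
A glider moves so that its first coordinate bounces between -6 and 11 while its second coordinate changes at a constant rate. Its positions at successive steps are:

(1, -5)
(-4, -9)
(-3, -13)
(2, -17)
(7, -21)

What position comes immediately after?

The first coordinate reflects between -6 and 11, moving 5 per step.
  step 5: 7 → 10
The second coordinate changes by -4 each step: at step 5 it is -25.

(10, -25)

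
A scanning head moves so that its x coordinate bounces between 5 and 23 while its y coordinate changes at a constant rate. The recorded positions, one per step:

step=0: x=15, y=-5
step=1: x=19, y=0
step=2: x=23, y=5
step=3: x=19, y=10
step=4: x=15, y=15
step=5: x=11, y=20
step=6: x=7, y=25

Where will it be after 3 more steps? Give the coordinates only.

x=15, y=40

The x coordinate reflects between 5 and 23, moving 4 per step.
  step 7: 7 → 7
  step 8: 7 → 11
  step 9: 11 → 15
The y coordinate changes by +5 each step: at step 9 it is 40.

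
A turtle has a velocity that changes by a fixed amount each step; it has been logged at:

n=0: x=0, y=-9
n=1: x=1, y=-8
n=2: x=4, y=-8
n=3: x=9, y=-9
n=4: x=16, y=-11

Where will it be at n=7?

x=49, y=-23

Taking differences between consecutive positions: (+1, +1), (+3, +0), (+5, -1), (+7, -2). These grow by (+2, -1) each step.
step 5: x=16, y=-11 + (+9, -3) → x=25, y=-14
step 6: x=25, y=-14 + (+11, -4) → x=36, y=-18
step 7: x=36, y=-18 + (+13, -5) → x=49, y=-23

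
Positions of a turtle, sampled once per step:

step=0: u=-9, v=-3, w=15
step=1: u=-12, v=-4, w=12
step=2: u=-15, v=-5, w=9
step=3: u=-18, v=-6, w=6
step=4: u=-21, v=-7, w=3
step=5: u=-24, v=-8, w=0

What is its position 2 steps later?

Each step adds (-3,-1,-3) to the position.
step 6: u=-24, v=-8, w=0 + (-3,-1,-3) → u=-27, v=-9, w=-3
step 7: u=-27, v=-9, w=-3 + (-3,-1,-3) → u=-30, v=-10, w=-6

u=-30, v=-10, w=-6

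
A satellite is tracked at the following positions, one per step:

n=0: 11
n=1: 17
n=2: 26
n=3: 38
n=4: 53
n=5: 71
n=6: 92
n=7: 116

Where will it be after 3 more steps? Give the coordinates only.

Successive displacements: +6, +9, +12, +15, +18, +21, +24 — each changes by +3.
step 8: 116 + 27 → 143
step 9: 143 + 30 → 173
step 10: 173 + 33 → 206

206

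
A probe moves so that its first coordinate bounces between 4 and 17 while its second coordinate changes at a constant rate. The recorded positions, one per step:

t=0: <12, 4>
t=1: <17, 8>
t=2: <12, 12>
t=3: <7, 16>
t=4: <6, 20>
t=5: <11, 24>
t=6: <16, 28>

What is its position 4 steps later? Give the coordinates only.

The first coordinate reflects between 4 and 17, moving 5 per step.
  step 7: 16 → 13
  step 8: 13 → 8
  step 9: 8 → 5
  step 10: 5 → 10
The second coordinate changes by +4 each step: at step 10 it is 44.

<10, 44>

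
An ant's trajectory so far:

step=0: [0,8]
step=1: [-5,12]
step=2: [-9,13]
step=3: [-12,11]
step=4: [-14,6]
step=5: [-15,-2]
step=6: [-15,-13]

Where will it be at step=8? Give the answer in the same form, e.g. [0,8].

[-12,-44]

Taking differences between consecutive positions: [-5,+4], [-4,+1], [-3,-2], [-2,-5], [-1,-8], [+0,-11]. These grow by [+1,-3] each step.
step 7: [-15,-13] + [+1,-14] → [-14,-27]
step 8: [-14,-27] + [+2,-17] → [-12,-44]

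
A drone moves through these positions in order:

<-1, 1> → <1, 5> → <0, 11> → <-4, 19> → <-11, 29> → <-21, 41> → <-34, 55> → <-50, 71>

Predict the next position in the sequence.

<-69, 89>

Taking differences between consecutive positions: <+2, +4>, <-1, +6>, <-4, +8>, <-7, +10>, <-10, +12>, <-13, +14>, <-16, +16>. These grow by <-3, +2> each step.
step 8: <-50, 71> + <-19, +18> → <-69, 89>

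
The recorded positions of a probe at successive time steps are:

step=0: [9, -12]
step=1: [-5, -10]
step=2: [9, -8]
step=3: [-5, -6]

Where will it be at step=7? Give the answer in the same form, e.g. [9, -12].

[-5, 2]

The first coordinate repeats the cycle [9, -5] with period 2; step 7 mod 2 = 1, giving -5.
The second coordinate changes by +2 each step, so at step 7 it is -12 + 7·(2) = 2.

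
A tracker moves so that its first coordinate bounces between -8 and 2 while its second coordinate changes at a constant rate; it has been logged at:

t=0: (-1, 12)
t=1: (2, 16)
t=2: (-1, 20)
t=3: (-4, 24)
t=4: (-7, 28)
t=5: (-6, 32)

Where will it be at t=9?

(-2, 48)

The first coordinate travels 3 per step and bounces off the walls at -8 and 2.
  step 6: -6 → -3
  step 7: -3 → 0
  step 8: 0 → 1
  step 9: 1 → -2
The second coordinate changes by +4 each step: at step 9 it is 48.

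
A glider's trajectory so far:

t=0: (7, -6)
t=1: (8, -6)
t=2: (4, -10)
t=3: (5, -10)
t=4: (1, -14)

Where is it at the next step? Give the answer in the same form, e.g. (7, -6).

(2, -14)

Step-to-step displacements: (+1, +0), (-4, -4), (+1, +0), (-4, -4) — a repeating cycle of length 2.
step 5: apply (+1, +0) → (2, -14)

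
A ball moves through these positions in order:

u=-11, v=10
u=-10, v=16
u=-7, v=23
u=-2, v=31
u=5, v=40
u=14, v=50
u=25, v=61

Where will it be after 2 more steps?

First differences are (+1, +6), (+3, +7), (+5, +8), (+7, +9), (+9, +10), (+11, +11); their common second difference is (+2, +1) (constant acceleration).
step 7: u=25, v=61 + (+13, +12) → u=38, v=73
step 8: u=38, v=73 + (+15, +13) → u=53, v=86

u=53, v=86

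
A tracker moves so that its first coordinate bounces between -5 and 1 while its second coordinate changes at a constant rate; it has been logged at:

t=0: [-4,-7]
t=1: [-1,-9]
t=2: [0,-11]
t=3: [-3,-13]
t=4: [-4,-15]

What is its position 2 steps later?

The first coordinate travels 3 per step and bounces off the walls at -5 and 1.
  step 5: -4 → -1
  step 6: -1 → 0
The second coordinate changes by -2 each step: at step 6 it is -19.

[0,-19]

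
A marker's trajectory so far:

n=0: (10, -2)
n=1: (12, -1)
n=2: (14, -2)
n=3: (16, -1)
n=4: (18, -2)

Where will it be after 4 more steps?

The first coordinate changes by +2 each step, so at step 8 it is 10 + 8·(2) = 26.
The second coordinate repeats the cycle [-2, -1] with period 2; step 8 mod 2 = 0, giving -2.

(26, -2)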